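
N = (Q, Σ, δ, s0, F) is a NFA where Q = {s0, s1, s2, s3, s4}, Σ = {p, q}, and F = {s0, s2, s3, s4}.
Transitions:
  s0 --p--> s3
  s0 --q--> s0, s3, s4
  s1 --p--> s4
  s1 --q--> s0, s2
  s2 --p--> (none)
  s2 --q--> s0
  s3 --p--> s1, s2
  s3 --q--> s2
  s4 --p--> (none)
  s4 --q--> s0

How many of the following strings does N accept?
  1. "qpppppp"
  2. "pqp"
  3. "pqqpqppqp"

0

"qpppppp": rejected
"pqp": rejected
"pqqpqppqp": rejected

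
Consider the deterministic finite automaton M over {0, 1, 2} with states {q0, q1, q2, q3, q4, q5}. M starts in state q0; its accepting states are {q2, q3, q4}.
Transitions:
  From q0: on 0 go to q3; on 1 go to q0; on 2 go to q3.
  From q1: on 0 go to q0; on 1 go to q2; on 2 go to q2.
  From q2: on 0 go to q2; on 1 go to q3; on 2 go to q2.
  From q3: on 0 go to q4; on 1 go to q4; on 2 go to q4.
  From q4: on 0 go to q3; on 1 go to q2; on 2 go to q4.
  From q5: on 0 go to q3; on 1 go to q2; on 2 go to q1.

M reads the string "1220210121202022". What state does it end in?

q0 --1--> q0
q0 --2--> q3
q3 --2--> q4
q4 --0--> q3
q3 --2--> q4
q4 --1--> q2
q2 --0--> q2
q2 --1--> q3
q3 --2--> q4
q4 --1--> q2
q2 --2--> q2
q2 --0--> q2
q2 --2--> q2
q2 --0--> q2
q2 --2--> q2
q2 --2--> q2

q2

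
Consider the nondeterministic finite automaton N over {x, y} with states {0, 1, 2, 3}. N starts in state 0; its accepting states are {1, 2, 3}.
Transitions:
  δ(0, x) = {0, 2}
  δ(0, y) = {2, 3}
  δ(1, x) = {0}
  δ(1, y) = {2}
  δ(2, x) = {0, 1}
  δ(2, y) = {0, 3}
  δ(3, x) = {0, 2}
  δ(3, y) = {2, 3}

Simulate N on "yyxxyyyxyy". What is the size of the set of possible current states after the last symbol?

Start: {0}
read y: {2, 3}
read y: {0, 2, 3}
read x: {0, 1, 2}
read x: {0, 1, 2}
read y: {0, 2, 3}
read y: {0, 2, 3}
read y: {0, 2, 3}
read x: {0, 1, 2}
read y: {0, 2, 3}
read y: {0, 2, 3}
Final reachable set {0, 2, 3} has 3 states.

3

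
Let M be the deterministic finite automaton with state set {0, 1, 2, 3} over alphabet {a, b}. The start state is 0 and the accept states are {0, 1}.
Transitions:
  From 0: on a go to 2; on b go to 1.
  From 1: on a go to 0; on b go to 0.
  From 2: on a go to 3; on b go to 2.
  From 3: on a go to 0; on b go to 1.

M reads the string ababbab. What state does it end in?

2

0 --a--> 2
2 --b--> 2
2 --a--> 3
3 --b--> 1
1 --b--> 0
0 --a--> 2
2 --b--> 2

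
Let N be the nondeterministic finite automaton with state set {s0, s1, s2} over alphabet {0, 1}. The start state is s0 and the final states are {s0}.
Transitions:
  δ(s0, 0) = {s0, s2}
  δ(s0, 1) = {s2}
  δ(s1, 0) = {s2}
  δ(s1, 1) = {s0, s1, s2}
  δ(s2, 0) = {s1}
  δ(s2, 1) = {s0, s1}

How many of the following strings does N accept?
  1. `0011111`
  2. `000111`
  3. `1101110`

3

`0011111`: accepted
`000111`: accepted
`1101110`: accepted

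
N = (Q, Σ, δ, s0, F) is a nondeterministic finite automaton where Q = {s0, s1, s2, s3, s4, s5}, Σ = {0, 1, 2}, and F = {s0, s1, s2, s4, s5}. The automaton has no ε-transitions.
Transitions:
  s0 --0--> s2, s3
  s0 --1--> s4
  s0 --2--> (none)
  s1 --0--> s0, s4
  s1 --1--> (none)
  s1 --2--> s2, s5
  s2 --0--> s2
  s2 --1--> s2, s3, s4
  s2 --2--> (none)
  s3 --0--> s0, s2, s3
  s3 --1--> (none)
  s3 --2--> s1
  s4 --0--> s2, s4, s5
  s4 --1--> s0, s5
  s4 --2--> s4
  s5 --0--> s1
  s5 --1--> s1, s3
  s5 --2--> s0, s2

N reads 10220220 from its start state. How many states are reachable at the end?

Start: {s0}
read 1: {s4}
read 0: {s2, s4, s5}
read 2: {s0, s2, s4}
read 2: {s4}
read 0: {s2, s4, s5}
read 2: {s0, s2, s4}
read 2: {s4}
read 0: {s2, s4, s5}
Final reachable set {s2, s4, s5} has 3 states.

3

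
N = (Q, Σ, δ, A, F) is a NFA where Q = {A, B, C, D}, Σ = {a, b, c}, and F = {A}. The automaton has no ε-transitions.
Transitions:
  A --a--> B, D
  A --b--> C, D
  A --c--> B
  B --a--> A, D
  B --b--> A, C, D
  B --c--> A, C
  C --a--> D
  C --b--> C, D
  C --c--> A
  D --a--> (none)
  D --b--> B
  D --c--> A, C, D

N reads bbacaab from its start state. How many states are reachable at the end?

Start: {A}
read b: {C, D}
read b: {B, C, D}
read a: {A, D}
read c: {A, B, C, D}
read a: {A, B, D}
read a: {A, B, D}
read b: {A, B, C, D}
Final reachable set {A, B, C, D} has 4 states.

4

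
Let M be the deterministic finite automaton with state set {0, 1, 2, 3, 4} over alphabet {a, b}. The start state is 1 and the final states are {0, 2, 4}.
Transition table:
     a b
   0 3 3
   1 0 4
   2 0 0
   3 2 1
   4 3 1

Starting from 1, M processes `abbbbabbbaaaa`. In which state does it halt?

1 --a--> 0
0 --b--> 3
3 --b--> 1
1 --b--> 4
4 --b--> 1
1 --a--> 0
0 --b--> 3
3 --b--> 1
1 --b--> 4
4 --a--> 3
3 --a--> 2
2 --a--> 0
0 --a--> 3

3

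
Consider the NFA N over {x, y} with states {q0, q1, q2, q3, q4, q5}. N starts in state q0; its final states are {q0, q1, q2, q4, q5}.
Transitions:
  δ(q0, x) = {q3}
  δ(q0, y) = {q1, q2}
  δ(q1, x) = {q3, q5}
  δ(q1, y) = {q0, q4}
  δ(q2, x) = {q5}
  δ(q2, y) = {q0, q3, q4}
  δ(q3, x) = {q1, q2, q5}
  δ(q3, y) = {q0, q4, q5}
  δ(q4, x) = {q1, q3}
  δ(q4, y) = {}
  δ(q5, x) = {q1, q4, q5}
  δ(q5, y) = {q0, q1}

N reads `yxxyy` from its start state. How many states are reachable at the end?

5

Start: {q0}
read y: {q1, q2}
read x: {q3, q5}
read x: {q1, q2, q4, q5}
read y: {q0, q1, q3, q4}
read y: {q0, q1, q2, q4, q5}
Final reachable set {q0, q1, q2, q4, q5} has 5 states.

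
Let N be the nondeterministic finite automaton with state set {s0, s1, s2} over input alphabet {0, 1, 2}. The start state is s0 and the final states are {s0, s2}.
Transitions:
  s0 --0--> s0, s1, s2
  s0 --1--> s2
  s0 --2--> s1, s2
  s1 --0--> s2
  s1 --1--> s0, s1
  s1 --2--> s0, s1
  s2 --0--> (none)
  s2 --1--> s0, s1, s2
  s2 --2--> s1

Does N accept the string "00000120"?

Start: {s0}
read 0: {s0, s1, s2}
read 0: {s0, s1, s2}
read 0: {s0, s1, s2}
read 0: {s0, s1, s2}
read 0: {s0, s1, s2}
read 1: {s0, s1, s2}
read 2: {s0, s1, s2}
read 0: {s0, s1, s2}
Reachable ∩ accepting = {s0, s2} — nonempty.

accepted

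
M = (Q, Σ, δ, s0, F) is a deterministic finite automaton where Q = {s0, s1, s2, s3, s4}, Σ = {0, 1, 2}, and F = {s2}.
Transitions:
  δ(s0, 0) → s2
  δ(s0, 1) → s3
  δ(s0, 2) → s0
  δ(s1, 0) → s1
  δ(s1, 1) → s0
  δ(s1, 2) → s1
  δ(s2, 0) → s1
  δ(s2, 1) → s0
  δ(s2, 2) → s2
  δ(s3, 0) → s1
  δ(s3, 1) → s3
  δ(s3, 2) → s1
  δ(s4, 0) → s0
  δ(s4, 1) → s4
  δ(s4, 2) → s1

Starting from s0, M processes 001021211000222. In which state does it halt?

s0 --0--> s2
s2 --0--> s1
s1 --1--> s0
s0 --0--> s2
s2 --2--> s2
s2 --1--> s0
s0 --2--> s0
s0 --1--> s3
s3 --1--> s3
s3 --0--> s1
s1 --0--> s1
s1 --0--> s1
s1 --2--> s1
s1 --2--> s1
s1 --2--> s1

s1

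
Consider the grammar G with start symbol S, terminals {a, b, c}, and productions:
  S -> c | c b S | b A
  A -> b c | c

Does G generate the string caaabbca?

no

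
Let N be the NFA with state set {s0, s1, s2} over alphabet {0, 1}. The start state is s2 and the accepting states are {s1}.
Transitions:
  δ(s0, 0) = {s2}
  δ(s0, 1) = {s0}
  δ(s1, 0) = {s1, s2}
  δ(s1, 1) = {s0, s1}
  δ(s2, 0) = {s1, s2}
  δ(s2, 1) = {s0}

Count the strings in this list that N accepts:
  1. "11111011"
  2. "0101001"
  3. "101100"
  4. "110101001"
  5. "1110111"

3

"11111011": rejected
"0101001": accepted
"101100": accepted
"110101001": accepted
"1110111": rejected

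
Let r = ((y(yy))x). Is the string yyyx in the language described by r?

Split as yyy·x: (y(yy)) matches yyy and x matches x.

yes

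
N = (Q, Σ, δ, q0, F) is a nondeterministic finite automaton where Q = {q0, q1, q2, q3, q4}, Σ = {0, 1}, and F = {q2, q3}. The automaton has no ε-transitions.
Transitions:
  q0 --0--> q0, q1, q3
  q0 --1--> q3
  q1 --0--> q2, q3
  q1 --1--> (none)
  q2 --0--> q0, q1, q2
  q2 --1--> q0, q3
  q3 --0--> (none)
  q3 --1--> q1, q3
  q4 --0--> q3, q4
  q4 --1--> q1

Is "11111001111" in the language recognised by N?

accepted

Start: {q0}
read 1: {q3}
read 1: {q1, q3}
read 1: {q1, q3}
read 1: {q1, q3}
read 1: {q1, q3}
read 0: {q2, q3}
read 0: {q0, q1, q2}
read 1: {q0, q3}
read 1: {q1, q3}
read 1: {q1, q3}
read 1: {q1, q3}
Reachable ∩ accepting = {q3} — nonempty.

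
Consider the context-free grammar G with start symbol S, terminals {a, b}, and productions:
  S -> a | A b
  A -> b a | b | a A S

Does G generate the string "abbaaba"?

no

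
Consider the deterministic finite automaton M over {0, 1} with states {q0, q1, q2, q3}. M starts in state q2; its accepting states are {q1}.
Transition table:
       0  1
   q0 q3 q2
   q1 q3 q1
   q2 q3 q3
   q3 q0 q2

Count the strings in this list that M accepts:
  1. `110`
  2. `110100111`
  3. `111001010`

`110`: rejected
`110100111`: rejected
`111001010`: rejected

0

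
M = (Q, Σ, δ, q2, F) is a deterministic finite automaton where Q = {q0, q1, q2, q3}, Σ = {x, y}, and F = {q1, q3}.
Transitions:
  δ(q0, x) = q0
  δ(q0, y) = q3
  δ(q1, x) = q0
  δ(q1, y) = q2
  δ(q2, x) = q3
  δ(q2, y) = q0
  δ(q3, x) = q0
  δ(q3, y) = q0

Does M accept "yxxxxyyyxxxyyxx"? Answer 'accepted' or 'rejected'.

q2 --y--> q0
q0 --x--> q0
q0 --x--> q0
q0 --x--> q0
q0 --x--> q0
q0 --y--> q3
q3 --y--> q0
q0 --y--> q3
q3 --x--> q0
q0 --x--> q0
q0 --x--> q0
q0 --y--> q3
q3 --y--> q0
q0 --x--> q0
q0 --x--> q0
End in state q0, which is not an accepting state.

rejected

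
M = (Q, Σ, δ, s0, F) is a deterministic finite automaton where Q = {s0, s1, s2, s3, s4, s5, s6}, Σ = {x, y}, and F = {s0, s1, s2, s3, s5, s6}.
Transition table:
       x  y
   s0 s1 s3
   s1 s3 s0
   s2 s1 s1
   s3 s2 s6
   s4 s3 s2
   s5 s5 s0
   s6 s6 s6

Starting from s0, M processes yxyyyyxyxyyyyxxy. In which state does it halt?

s6

s0 --y--> s3
s3 --x--> s2
s2 --y--> s1
s1 --y--> s0
s0 --y--> s3
s3 --y--> s6
s6 --x--> s6
s6 --y--> s6
s6 --x--> s6
s6 --y--> s6
s6 --y--> s6
s6 --y--> s6
s6 --y--> s6
s6 --x--> s6
s6 --x--> s6
s6 --y--> s6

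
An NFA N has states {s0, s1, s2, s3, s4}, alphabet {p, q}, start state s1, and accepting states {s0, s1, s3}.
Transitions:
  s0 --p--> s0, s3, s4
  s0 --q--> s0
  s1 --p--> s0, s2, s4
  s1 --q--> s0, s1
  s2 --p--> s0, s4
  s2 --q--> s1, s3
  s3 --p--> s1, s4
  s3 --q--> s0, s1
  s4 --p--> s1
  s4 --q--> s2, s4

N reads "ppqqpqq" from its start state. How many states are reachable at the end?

Start: {s1}
read p: {s0, s2, s4}
read p: {s0, s1, s3, s4}
read q: {s0, s1, s2, s4}
read q: {s0, s1, s2, s3, s4}
read p: {s0, s1, s2, s3, s4}
read q: {s0, s1, s2, s3, s4}
read q: {s0, s1, s2, s3, s4}
Final reachable set {s0, s1, s2, s3, s4} has 5 states.

5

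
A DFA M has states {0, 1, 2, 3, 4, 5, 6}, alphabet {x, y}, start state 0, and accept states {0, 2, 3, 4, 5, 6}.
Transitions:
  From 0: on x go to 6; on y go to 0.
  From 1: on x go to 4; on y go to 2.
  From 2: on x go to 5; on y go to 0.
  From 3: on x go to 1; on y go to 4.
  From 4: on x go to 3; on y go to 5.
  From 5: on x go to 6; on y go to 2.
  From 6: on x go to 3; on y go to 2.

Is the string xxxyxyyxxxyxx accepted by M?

accepted

0 --x--> 6
6 --x--> 3
3 --x--> 1
1 --y--> 2
2 --x--> 5
5 --y--> 2
2 --y--> 0
0 --x--> 6
6 --x--> 3
3 --x--> 1
1 --y--> 2
2 --x--> 5
5 --x--> 6
End in state 6, which is an accepting state.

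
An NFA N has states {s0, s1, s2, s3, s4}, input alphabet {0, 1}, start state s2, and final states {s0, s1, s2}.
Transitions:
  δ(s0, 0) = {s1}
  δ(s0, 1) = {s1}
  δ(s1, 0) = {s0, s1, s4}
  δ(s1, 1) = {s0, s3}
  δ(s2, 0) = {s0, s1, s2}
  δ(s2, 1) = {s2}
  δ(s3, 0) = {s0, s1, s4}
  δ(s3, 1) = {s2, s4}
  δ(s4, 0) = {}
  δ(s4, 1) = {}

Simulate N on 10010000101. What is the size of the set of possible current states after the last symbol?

4

Start: {s2}
read 1: {s2}
read 0: {s0, s1, s2}
read 0: {s0, s1, s2, s4}
read 1: {s0, s1, s2, s3}
read 0: {s0, s1, s2, s4}
read 0: {s0, s1, s2, s4}
read 0: {s0, s1, s2, s4}
read 0: {s0, s1, s2, s4}
read 1: {s0, s1, s2, s3}
read 0: {s0, s1, s2, s4}
read 1: {s0, s1, s2, s3}
Final reachable set {s0, s1, s2, s3} has 4 states.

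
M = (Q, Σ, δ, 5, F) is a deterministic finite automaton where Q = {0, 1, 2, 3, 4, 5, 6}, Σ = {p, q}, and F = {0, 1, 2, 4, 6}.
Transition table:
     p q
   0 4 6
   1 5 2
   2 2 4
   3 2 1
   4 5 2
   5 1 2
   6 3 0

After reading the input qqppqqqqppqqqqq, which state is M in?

2

5 --q--> 2
2 --q--> 4
4 --p--> 5
5 --p--> 1
1 --q--> 2
2 --q--> 4
4 --q--> 2
2 --q--> 4
4 --p--> 5
5 --p--> 1
1 --q--> 2
2 --q--> 4
4 --q--> 2
2 --q--> 4
4 --q--> 2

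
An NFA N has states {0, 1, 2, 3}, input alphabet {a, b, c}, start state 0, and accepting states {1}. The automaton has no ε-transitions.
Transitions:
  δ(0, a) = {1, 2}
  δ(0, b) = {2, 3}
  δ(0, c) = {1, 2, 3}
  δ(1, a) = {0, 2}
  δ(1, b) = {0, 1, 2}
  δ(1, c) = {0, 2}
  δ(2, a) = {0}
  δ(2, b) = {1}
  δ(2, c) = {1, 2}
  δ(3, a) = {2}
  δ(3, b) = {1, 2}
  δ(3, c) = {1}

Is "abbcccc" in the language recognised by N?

Start: {0}
read a: {1, 2}
read b: {0, 1, 2}
read b: {0, 1, 2, 3}
read c: {0, 1, 2, 3}
read c: {0, 1, 2, 3}
read c: {0, 1, 2, 3}
read c: {0, 1, 2, 3}
Reachable ∩ accepting = {1} — nonempty.

accepted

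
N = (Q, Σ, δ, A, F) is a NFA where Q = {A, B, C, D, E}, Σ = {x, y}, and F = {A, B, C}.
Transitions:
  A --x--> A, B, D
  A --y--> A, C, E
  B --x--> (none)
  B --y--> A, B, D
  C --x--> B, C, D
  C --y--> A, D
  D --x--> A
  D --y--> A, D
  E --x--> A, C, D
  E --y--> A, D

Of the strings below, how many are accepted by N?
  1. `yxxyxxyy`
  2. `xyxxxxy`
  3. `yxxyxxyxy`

3

`yxxyxxyy`: accepted
`xyxxxxy`: accepted
`yxxyxxyxy`: accepted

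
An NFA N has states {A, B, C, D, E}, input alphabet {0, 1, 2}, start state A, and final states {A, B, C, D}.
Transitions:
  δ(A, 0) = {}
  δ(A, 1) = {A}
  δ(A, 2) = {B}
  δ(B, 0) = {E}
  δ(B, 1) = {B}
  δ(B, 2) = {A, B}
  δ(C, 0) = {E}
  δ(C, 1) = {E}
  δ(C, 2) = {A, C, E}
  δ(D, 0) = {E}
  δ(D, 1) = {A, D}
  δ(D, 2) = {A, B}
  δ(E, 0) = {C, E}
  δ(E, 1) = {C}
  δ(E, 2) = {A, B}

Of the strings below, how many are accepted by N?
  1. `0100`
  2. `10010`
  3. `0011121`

`0100`: rejected
`10010`: rejected
`0011121`: rejected

0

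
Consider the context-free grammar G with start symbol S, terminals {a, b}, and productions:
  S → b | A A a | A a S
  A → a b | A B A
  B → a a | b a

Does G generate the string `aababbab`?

no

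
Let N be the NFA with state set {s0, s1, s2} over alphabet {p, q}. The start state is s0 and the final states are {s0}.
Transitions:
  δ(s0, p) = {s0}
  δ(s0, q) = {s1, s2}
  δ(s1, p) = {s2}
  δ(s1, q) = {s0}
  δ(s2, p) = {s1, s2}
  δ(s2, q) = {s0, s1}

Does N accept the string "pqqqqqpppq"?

accepted

Start: {s0}
read p: {s0}
read q: {s1, s2}
read q: {s0, s1}
read q: {s0, s1, s2}
read q: {s0, s1, s2}
read q: {s0, s1, s2}
read p: {s0, s1, s2}
read p: {s0, s1, s2}
read p: {s0, s1, s2}
read q: {s0, s1, s2}
Reachable ∩ accepting = {s0} — nonempty.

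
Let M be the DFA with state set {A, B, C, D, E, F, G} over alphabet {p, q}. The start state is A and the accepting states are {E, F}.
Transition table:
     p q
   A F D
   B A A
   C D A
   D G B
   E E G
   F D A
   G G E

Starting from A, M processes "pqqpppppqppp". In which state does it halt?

E

A --p--> F
F --q--> A
A --q--> D
D --p--> G
G --p--> G
G --p--> G
G --p--> G
G --p--> G
G --q--> E
E --p--> E
E --p--> E
E --p--> E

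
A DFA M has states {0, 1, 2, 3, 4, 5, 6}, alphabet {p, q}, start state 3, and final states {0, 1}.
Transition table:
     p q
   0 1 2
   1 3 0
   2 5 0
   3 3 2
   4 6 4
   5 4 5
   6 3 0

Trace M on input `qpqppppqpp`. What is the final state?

4

3 --q--> 2
2 --p--> 5
5 --q--> 5
5 --p--> 4
4 --p--> 6
6 --p--> 3
3 --p--> 3
3 --q--> 2
2 --p--> 5
5 --p--> 4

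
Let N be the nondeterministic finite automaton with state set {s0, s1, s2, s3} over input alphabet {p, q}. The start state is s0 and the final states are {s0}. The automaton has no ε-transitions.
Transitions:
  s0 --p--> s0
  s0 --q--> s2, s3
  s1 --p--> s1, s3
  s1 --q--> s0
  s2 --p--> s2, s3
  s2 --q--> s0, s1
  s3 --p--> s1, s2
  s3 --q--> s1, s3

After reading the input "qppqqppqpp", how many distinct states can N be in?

4

Start: {s0}
read q: {s2, s3}
read p: {s1, s2, s3}
read p: {s1, s2, s3}
read q: {s0, s1, s3}
read q: {s0, s1, s2, s3}
read p: {s0, s1, s2, s3}
read p: {s0, s1, s2, s3}
read q: {s0, s1, s2, s3}
read p: {s0, s1, s2, s3}
read p: {s0, s1, s2, s3}
Final reachable set {s0, s1, s2, s3} has 4 states.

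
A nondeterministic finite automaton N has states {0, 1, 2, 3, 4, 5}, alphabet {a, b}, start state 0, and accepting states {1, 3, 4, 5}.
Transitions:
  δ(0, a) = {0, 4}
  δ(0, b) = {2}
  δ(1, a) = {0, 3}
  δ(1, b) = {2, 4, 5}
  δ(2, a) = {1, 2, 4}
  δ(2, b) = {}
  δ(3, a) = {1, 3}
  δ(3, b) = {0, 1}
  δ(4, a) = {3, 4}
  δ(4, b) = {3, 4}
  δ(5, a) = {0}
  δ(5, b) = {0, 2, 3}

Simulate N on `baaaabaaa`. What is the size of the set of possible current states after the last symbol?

5

Start: {0}
read b: {2}
read a: {1, 2, 4}
read a: {0, 1, 2, 3, 4}
read a: {0, 1, 2, 3, 4}
read a: {0, 1, 2, 3, 4}
read b: {0, 1, 2, 3, 4, 5}
read a: {0, 1, 2, 3, 4}
read a: {0, 1, 2, 3, 4}
read a: {0, 1, 2, 3, 4}
Final reachable set {0, 1, 2, 3, 4} has 5 states.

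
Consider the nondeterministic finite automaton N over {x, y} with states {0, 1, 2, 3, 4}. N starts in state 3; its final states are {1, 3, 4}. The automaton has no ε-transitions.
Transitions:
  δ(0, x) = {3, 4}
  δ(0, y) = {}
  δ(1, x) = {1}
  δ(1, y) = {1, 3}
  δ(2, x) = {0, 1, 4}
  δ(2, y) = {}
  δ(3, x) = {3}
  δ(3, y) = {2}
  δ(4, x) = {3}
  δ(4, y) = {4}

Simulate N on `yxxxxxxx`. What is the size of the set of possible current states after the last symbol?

Start: {3}
read y: {2}
read x: {0, 1, 4}
read x: {1, 3, 4}
read x: {1, 3}
read x: {1, 3}
read x: {1, 3}
read x: {1, 3}
read x: {1, 3}
Final reachable set {1, 3} has 2 states.

2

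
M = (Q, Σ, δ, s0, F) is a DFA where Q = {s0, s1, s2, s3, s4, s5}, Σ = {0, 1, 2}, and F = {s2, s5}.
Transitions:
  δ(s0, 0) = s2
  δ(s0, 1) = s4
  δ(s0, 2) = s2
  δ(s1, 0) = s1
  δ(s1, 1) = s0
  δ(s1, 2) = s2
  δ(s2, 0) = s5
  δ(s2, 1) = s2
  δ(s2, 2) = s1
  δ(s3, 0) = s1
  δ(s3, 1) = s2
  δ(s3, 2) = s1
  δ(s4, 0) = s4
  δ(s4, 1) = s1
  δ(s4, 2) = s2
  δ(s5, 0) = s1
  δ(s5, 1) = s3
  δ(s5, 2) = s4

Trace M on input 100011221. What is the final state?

s0

s0 --1--> s4
s4 --0--> s4
s4 --0--> s4
s4 --0--> s4
s4 --1--> s1
s1 --1--> s0
s0 --2--> s2
s2 --2--> s1
s1 --1--> s0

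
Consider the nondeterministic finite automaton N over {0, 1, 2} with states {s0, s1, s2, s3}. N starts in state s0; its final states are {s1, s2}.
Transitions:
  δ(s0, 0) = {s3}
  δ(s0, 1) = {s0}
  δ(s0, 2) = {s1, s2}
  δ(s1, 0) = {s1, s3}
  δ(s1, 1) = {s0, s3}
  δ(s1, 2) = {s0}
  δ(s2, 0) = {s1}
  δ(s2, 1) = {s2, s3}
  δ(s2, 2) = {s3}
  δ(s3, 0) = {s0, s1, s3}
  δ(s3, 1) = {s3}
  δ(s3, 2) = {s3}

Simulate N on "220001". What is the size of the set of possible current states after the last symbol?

Start: {s0}
read 2: {s1, s2}
read 2: {s0, s3}
read 0: {s0, s1, s3}
read 0: {s0, s1, s3}
read 0: {s0, s1, s3}
read 1: {s0, s3}
Final reachable set {s0, s3} has 2 states.

2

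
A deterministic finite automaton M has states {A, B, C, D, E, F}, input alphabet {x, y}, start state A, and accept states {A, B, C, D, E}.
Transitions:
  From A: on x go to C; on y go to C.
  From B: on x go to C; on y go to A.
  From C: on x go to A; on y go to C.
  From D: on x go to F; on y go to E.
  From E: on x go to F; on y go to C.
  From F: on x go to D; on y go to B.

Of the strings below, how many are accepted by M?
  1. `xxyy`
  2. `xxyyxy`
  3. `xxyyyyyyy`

3

`xxyy`: accepted
`xxyyxy`: accepted
`xxyyyyyyy`: accepted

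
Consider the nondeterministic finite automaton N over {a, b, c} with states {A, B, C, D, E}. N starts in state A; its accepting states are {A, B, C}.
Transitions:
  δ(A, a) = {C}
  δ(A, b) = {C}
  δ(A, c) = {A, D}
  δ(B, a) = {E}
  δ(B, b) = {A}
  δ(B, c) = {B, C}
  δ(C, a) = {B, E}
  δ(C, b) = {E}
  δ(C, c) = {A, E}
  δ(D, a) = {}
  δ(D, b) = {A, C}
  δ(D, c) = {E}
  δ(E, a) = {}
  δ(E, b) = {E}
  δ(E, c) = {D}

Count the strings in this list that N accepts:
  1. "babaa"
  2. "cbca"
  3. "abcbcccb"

"babaa": accepted
"cbca": accepted
"abcbcccb": accepted

3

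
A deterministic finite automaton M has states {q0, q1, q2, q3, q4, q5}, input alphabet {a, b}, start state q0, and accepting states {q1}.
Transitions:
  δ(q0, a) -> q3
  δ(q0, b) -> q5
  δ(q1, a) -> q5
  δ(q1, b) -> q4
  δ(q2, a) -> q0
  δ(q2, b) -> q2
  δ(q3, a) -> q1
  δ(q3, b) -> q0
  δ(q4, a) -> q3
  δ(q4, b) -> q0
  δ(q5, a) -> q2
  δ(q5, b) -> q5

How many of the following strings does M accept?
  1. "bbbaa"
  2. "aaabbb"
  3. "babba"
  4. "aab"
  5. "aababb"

"bbbaa": rejected
"aaabbb": rejected
"babba": rejected
"aab": rejected
"aababb": rejected

0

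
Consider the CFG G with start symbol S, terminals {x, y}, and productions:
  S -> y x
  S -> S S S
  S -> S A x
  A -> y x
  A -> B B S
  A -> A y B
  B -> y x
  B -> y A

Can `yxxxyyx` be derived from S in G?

no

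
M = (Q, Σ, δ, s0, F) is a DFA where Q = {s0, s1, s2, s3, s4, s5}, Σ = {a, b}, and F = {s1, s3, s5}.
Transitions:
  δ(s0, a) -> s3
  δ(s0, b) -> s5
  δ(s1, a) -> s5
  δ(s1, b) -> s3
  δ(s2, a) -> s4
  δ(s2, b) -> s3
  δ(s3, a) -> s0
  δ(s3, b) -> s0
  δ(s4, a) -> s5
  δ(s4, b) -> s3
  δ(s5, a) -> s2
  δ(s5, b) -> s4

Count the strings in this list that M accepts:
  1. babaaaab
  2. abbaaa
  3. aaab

1

babaaaab: rejected
abbaaa: accepted
aaab: rejected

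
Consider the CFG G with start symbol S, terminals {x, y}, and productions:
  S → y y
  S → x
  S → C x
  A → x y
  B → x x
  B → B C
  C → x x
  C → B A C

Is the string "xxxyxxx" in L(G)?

yes

S ⇒ Cx ⇒ BACx ⇒ xxACx ⇒ xxxyCx ⇒ xxxyxxx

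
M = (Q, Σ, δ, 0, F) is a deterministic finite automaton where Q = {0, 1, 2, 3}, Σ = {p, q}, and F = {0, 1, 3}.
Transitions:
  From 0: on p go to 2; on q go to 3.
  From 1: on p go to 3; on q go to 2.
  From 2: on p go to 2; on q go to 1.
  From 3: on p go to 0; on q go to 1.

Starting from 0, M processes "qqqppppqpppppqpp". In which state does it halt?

0 --q--> 3
3 --q--> 1
1 --q--> 2
2 --p--> 2
2 --p--> 2
2 --p--> 2
2 --p--> 2
2 --q--> 1
1 --p--> 3
3 --p--> 0
0 --p--> 2
2 --p--> 2
2 --p--> 2
2 --q--> 1
1 --p--> 3
3 --p--> 0

0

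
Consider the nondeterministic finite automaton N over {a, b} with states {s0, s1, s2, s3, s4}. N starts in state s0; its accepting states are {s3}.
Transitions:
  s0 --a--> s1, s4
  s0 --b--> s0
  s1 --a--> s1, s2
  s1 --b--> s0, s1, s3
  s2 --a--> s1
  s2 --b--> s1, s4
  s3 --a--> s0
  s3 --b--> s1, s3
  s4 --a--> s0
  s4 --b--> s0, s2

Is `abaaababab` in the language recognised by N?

Start: {s0}
read a: {s1, s4}
read b: {s0, s1, s2, s3}
read a: {s0, s1, s2, s4}
read a: {s0, s1, s2, s4}
read a: {s0, s1, s2, s4}
read b: {s0, s1, s2, s3, s4}
read a: {s0, s1, s2, s4}
read b: {s0, s1, s2, s3, s4}
read a: {s0, s1, s2, s4}
read b: {s0, s1, s2, s3, s4}
Reachable ∩ accepting = {s3} — nonempty.

accepted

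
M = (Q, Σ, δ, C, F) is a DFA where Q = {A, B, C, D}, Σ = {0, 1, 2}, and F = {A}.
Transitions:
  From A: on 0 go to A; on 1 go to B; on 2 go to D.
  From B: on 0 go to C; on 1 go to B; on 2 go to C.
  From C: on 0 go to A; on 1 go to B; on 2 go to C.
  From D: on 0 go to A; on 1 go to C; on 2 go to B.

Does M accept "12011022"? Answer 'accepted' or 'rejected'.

rejected

C --1--> B
B --2--> C
C --0--> A
A --1--> B
B --1--> B
B --0--> C
C --2--> C
C --2--> C
End in state C, which is not an accepting state.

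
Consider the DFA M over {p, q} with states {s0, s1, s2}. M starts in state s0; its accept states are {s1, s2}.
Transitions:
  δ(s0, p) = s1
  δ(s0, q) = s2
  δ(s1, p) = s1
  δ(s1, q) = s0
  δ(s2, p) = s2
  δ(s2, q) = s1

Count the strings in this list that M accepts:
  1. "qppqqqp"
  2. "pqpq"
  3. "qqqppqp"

"qppqqqp": accepted
"pqpq": rejected
"qqqppqp": accepted

2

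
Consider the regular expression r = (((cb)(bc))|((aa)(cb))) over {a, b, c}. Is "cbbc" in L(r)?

The left alternative ((cb)(bc)) matches cbbc.

yes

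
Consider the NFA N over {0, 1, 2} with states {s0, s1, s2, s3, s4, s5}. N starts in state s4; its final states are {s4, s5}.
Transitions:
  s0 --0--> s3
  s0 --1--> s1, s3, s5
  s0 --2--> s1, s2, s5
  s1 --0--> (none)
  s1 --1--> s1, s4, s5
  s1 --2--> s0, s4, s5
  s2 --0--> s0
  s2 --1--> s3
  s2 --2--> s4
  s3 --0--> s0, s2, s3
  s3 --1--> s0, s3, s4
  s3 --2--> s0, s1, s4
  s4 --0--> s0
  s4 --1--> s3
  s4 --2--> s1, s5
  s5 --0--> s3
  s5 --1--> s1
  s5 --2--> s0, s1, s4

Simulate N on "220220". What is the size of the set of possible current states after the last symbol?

Start: {s4}
read 2: {s1, s5}
read 2: {s0, s1, s4, s5}
read 0: {s0, s3}
read 2: {s0, s1, s2, s4, s5}
read 2: {s0, s1, s2, s4, s5}
read 0: {s0, s3}
Final reachable set {s0, s3} has 2 states.

2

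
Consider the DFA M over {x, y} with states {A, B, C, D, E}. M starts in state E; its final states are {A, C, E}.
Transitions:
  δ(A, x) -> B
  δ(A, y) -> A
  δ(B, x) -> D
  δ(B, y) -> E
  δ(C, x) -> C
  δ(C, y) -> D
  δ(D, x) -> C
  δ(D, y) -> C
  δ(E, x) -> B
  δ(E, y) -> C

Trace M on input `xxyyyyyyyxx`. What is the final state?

E --x--> B
B --x--> D
D --y--> C
C --y--> D
D --y--> C
C --y--> D
D --y--> C
C --y--> D
D --y--> C
C --x--> C
C --x--> C

C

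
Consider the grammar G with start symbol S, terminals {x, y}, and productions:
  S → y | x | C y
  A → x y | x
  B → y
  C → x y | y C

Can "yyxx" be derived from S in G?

no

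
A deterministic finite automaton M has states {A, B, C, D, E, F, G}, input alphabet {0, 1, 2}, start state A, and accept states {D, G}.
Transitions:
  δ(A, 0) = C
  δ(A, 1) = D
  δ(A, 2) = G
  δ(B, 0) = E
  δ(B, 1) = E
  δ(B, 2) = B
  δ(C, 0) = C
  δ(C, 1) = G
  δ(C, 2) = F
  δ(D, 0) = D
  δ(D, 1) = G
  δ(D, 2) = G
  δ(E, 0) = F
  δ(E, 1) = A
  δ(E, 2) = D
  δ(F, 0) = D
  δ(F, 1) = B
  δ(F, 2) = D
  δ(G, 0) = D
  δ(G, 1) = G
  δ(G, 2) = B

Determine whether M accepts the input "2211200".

A --2--> G
G --2--> B
B --1--> E
E --1--> A
A --2--> G
G --0--> D
D --0--> D
End in state D, which is an accepting state.

accepted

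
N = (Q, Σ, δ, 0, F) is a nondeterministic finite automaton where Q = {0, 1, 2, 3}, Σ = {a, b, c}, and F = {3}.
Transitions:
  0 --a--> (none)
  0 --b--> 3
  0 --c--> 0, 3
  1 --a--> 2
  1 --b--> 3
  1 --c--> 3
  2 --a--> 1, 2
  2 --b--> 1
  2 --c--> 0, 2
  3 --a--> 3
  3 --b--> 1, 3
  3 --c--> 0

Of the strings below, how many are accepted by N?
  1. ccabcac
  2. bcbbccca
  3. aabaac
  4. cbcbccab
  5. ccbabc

3

ccabcac: rejected
bcbbccca: accepted
aabaac: rejected
cbcbccab: accepted
ccbabc: accepted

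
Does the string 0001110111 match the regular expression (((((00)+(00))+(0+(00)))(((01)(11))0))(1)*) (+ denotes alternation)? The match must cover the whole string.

yes

Split as 0001110·111: ((((00)+(00))+(0+(00)))(((01)(11))0)) matches 0001110 and (1)* matches 111.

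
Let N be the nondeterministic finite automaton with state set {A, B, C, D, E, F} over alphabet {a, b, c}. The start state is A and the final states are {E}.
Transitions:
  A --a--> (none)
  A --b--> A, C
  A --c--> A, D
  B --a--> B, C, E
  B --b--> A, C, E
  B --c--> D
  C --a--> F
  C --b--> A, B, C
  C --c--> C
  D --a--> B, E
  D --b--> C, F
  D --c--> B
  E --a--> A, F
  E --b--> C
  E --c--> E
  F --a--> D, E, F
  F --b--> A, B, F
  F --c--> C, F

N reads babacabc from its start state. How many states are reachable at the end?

5

Start: {A}
read b: {A, C}
read a: {F}
read b: {A, B, F}
read a: {B, C, D, E, F}
read c: {B, C, D, E, F}
read a: {A, B, C, D, E, F}
read b: {A, B, C, E, F}
read c: {A, C, D, E, F}
Final reachable set {A, C, D, E, F} has 5 states.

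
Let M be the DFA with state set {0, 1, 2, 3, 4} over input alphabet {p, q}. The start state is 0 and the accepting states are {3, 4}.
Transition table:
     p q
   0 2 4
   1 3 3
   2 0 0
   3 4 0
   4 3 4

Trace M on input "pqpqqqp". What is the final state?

0 --p--> 2
2 --q--> 0
0 --p--> 2
2 --q--> 0
0 --q--> 4
4 --q--> 4
4 --p--> 3

3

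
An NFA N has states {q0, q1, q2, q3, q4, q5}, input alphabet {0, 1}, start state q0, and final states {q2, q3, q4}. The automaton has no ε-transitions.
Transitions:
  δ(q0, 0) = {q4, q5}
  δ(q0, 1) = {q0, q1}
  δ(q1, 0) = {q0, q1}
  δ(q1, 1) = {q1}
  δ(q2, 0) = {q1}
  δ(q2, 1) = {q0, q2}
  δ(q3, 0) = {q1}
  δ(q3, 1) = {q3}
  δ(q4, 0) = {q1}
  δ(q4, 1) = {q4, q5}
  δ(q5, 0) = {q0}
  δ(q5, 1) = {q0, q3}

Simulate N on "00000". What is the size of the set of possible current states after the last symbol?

Start: {q0}
read 0: {q4, q5}
read 0: {q0, q1}
read 0: {q0, q1, q4, q5}
read 0: {q0, q1, q4, q5}
read 0: {q0, q1, q4, q5}
Final reachable set {q0, q1, q4, q5} has 4 states.

4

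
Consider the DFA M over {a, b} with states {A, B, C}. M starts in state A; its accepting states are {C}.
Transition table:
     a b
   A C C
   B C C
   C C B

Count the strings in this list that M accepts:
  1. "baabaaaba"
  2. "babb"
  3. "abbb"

"baabaaaba": accepted
"babb": accepted
"abbb": rejected

2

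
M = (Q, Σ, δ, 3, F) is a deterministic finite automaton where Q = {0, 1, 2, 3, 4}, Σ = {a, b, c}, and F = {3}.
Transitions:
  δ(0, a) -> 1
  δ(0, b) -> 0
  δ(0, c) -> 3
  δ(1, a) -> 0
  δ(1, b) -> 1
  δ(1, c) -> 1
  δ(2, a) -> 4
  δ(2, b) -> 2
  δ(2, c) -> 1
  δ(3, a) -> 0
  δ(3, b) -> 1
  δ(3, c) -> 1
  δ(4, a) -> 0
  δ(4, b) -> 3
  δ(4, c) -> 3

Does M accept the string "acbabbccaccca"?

rejected

3 --a--> 0
0 --c--> 3
3 --b--> 1
1 --a--> 0
0 --b--> 0
0 --b--> 0
0 --c--> 3
3 --c--> 1
1 --a--> 0
0 --c--> 3
3 --c--> 1
1 --c--> 1
1 --a--> 0
End in state 0, which is not an accepting state.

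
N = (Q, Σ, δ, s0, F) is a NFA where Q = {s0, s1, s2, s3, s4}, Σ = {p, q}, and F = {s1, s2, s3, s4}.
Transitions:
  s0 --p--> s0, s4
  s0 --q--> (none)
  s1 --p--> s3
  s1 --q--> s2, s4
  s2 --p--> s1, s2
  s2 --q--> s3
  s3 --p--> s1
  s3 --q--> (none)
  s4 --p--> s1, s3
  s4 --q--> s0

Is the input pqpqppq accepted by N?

Start: {s0}
read p: {s0, s4}
read q: {s0}
read p: {s0, s4}
read q: {s0}
read p: {s0, s4}
read p: {s0, s1, s3, s4}
read q: {s0, s2, s4}
Reachable ∩ accepting = {s2, s4} — nonempty.

accepted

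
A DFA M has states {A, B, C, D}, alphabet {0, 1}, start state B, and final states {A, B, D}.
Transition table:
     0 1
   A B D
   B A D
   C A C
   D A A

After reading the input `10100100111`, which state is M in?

B --1--> D
D --0--> A
A --1--> D
D --0--> A
A --0--> B
B --1--> D
D --0--> A
A --0--> B
B --1--> D
D --1--> A
A --1--> D

D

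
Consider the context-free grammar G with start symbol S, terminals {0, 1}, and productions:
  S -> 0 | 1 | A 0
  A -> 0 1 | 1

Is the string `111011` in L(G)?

no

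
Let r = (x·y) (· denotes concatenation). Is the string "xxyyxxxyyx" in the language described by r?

no

No split of xxyyxxxyyx into u·v has x matching u and y matching v.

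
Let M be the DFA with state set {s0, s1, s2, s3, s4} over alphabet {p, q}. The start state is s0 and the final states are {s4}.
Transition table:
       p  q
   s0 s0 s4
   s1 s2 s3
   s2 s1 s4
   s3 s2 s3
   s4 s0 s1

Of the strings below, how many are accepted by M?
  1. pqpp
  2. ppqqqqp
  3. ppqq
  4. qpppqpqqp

0

pqpp: rejected
ppqqqqp: rejected
ppqq: rejected
qpppqpqqp: rejected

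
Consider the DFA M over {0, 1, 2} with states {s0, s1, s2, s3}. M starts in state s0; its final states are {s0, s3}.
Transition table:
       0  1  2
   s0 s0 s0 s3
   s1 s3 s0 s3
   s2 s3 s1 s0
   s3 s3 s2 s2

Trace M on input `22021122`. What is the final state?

s2

s0 --2--> s3
s3 --2--> s2
s2 --0--> s3
s3 --2--> s2
s2 --1--> s1
s1 --1--> s0
s0 --2--> s3
s3 --2--> s2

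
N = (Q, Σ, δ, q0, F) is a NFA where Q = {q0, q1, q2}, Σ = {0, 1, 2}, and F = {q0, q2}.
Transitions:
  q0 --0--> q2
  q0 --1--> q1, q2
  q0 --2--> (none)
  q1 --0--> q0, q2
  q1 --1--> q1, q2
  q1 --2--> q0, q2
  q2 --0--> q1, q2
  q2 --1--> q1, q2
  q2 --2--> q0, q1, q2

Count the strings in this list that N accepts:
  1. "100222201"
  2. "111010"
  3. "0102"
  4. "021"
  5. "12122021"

5

"100222201": accepted
"111010": accepted
"0102": accepted
"021": accepted
"12122021": accepted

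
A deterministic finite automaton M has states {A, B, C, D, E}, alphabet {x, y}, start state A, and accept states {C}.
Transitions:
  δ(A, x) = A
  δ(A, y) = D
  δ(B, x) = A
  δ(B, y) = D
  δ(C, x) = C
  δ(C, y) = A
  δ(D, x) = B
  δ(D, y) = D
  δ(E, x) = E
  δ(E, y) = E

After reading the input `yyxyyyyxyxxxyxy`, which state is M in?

D

A --y--> D
D --y--> D
D --x--> B
B --y--> D
D --y--> D
D --y--> D
D --y--> D
D --x--> B
B --y--> D
D --x--> B
B --x--> A
A --x--> A
A --y--> D
D --x--> B
B --y--> D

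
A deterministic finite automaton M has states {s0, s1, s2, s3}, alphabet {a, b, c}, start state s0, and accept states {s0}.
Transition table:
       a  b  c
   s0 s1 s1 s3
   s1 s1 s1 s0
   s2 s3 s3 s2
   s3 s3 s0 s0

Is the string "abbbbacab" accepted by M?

rejected

s0 --a--> s1
s1 --b--> s1
s1 --b--> s1
s1 --b--> s1
s1 --b--> s1
s1 --a--> s1
s1 --c--> s0
s0 --a--> s1
s1 --b--> s1
End in state s1, which is not an accepting state.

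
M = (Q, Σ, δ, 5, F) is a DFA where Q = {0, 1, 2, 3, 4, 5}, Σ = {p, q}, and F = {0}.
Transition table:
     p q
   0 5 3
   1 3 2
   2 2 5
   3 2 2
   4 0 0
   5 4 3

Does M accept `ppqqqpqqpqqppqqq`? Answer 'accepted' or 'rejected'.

rejected

5 --p--> 4
4 --p--> 0
0 --q--> 3
3 --q--> 2
2 --q--> 5
5 --p--> 4
4 --q--> 0
0 --q--> 3
3 --p--> 2
2 --q--> 5
5 --q--> 3
3 --p--> 2
2 --p--> 2
2 --q--> 5
5 --q--> 3
3 --q--> 2
End in state 2, which is not an accepting state.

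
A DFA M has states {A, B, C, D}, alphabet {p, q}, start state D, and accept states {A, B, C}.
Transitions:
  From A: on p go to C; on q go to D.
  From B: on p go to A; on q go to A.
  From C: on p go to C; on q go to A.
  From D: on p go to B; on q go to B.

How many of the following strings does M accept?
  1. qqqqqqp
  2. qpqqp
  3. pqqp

3

qqqqqqp: accepted
qpqqp: accepted
pqqp: accepted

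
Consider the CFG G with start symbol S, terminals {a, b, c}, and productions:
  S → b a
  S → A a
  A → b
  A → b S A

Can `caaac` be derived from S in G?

no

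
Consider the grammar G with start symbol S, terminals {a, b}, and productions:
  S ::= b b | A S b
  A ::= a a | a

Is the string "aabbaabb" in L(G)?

no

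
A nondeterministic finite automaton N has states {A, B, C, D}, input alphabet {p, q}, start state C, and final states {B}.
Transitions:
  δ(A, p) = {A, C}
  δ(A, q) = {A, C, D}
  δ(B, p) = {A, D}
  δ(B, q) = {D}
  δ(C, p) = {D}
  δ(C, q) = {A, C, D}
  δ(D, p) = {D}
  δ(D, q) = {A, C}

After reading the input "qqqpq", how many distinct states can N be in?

Start: {C}
read q: {A, C, D}
read q: {A, C, D}
read q: {A, C, D}
read p: {A, C, D}
read q: {A, C, D}
Final reachable set {A, C, D} has 3 states.

3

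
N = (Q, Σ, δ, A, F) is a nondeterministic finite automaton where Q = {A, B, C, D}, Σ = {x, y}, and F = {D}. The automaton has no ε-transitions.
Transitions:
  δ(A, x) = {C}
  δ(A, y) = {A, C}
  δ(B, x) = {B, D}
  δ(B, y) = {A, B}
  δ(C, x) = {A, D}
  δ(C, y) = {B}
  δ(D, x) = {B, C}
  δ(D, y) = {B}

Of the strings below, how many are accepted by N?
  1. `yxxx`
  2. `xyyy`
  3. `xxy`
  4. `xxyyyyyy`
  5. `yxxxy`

1

`yxxx`: accepted
`xyyy`: rejected
`xxy`: rejected
`xxyyyyyy`: rejected
`yxxxy`: rejected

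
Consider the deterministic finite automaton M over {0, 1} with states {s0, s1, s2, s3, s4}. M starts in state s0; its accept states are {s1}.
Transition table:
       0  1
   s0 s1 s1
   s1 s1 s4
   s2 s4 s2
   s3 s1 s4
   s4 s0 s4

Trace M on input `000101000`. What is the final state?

s1

s0 --0--> s1
s1 --0--> s1
s1 --0--> s1
s1 --1--> s4
s4 --0--> s0
s0 --1--> s1
s1 --0--> s1
s1 --0--> s1
s1 --0--> s1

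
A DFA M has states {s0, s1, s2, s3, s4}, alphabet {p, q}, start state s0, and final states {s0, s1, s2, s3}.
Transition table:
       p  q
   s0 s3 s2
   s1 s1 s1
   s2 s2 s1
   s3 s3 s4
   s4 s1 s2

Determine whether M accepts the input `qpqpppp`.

s0 --q--> s2
s2 --p--> s2
s2 --q--> s1
s1 --p--> s1
s1 --p--> s1
s1 --p--> s1
s1 --p--> s1
End in state s1, which is an accepting state.

accepted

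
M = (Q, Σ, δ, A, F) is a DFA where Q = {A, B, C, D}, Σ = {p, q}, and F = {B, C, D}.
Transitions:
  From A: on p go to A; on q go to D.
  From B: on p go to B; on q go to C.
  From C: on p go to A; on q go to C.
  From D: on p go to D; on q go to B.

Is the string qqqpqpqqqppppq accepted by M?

accepted

A --q--> D
D --q--> B
B --q--> C
C --p--> A
A --q--> D
D --p--> D
D --q--> B
B --q--> C
C --q--> C
C --p--> A
A --p--> A
A --p--> A
A --p--> A
A --q--> D
End in state D, which is an accepting state.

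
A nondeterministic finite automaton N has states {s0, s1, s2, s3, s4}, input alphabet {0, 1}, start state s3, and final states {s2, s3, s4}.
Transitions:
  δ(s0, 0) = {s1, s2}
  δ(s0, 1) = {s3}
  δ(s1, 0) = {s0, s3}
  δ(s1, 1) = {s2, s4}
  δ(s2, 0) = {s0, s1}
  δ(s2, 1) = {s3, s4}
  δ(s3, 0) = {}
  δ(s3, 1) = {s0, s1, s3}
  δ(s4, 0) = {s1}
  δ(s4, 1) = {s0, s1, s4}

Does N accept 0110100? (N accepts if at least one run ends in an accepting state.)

rejected

Start: {s3}
read 0: {}
The reachable set is empty and stays empty for the remaining 6 symbols.
Reachable ∩ accepting = {} — empty.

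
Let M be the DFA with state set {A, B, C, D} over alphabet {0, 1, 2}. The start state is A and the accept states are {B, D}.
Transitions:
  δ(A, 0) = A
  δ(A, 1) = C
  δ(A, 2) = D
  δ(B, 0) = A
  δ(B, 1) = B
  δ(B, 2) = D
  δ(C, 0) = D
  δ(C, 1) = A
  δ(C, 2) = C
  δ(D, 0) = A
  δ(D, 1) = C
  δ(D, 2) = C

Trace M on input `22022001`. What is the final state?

C

A --2--> D
D --2--> C
C --0--> D
D --2--> C
C --2--> C
C --0--> D
D --0--> A
A --1--> C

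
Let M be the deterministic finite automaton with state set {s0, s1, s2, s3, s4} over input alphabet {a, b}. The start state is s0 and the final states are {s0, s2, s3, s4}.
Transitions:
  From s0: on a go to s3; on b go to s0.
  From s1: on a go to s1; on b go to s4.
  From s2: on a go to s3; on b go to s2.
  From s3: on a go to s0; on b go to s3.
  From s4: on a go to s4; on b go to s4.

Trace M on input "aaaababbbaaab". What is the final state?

s0 --a--> s3
s3 --a--> s0
s0 --a--> s3
s3 --a--> s0
s0 --b--> s0
s0 --a--> s3
s3 --b--> s3
s3 --b--> s3
s3 --b--> s3
s3 --a--> s0
s0 --a--> s3
s3 --a--> s0
s0 --b--> s0

s0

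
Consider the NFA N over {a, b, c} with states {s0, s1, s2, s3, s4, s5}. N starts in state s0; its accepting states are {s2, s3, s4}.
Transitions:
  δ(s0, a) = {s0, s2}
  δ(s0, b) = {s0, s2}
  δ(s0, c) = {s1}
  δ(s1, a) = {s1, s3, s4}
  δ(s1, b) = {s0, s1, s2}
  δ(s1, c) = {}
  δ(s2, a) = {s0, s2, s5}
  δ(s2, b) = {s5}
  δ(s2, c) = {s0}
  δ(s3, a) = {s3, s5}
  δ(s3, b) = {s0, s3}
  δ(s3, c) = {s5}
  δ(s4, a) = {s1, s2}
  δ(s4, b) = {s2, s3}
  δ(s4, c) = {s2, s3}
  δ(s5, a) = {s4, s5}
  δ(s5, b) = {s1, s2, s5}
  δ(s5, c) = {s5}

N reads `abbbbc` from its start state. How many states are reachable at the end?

3

Start: {s0}
read a: {s0, s2}
read b: {s0, s2, s5}
read b: {s0, s1, s2, s5}
read b: {s0, s1, s2, s5}
read b: {s0, s1, s2, s5}
read c: {s0, s1, s5}
Final reachable set {s0, s1, s5} has 3 states.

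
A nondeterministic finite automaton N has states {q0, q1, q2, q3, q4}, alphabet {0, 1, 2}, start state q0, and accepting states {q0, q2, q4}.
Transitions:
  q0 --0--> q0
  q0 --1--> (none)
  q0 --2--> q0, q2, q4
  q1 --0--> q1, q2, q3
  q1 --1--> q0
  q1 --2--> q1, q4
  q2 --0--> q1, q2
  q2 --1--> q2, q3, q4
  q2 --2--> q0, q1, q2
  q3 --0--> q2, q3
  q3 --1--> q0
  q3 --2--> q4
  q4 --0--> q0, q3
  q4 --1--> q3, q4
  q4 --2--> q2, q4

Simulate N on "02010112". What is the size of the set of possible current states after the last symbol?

Start: {q0}
read 0: {q0}
read 2: {q0, q2, q4}
read 0: {q0, q1, q2, q3}
read 1: {q0, q2, q3, q4}
read 0: {q0, q1, q2, q3}
read 1: {q0, q2, q3, q4}
read 1: {q0, q2, q3, q4}
read 2: {q0, q1, q2, q4}
Final reachable set {q0, q1, q2, q4} has 4 states.

4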